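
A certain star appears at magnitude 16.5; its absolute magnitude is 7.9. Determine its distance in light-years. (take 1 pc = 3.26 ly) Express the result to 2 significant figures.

d ≈ 1700 ly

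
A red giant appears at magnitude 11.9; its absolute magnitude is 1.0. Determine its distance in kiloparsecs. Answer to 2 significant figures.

d ≈ 1.5 kpc

μ = m − M = 10.900
m − M = 5 log₁₀ d − 5
log₁₀ d = (m − M)/5 + 1 = 3.1800
d = 10^3.1800 = 1514 pc
= 1.514 kpc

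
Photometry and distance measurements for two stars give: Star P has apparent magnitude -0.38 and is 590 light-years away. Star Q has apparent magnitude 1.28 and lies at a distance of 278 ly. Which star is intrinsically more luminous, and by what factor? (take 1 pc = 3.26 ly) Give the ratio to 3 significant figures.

Star P is more luminous, by a factor of 20.8.

Star P: d = 590 ly / 3.26 = 181.0 pc
Star P: M = m − 5 log₁₀ d + 5 = -0.38 − 5·2.2576 + 5 = -6.668
Star Q: d = 278 ly / 3.26 = 85.28 pc
Star Q: M = m − 5 log₁₀ d + 5 = 1.28 − 5·1.9308 + 5 = -3.374
ΔM = M_P − M_Q = -6.668 − (-3.374) = -3.294; smaller M is more luminous → Star P.
L ratio = 10^(0.4 |ΔM|) = 10^1.318 = 20.78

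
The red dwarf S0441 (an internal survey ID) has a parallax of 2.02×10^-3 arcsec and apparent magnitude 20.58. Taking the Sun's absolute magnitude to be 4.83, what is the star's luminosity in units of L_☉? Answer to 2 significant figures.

d = 1/p = 1/2.02×10^-3″ = 495.0 pc
M = m − 5 log₁₀ d + 5 = 20.58 − 5·2.6946 + 5 = 12.107
M − M_☉ = 12.107 − 4.83 = 7.277
L/L_☉ = 10^(−0.4 × 7.277) = 1.228×10^-3

L/L_☉ ≈ 1.2×10^-3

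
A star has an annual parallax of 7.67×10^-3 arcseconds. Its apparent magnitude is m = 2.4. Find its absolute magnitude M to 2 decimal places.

M ≈ -3.18

d = 1/p = 1/7.67×10^-3″ = 130.4 pc
5 log₁₀(d/10 pc) = 5 log₁₀(130.4) − 5 = 5.576
M = m − 5 log₁₀(d/10) = 2.4 − 5.576 = -3.176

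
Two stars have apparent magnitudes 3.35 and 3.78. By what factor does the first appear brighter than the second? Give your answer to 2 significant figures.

1.5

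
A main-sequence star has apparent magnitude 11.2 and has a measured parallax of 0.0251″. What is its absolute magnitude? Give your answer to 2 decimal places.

d = 1/p = 1/0.0251″ = 39.84 pc
5 log₁₀(d/10 pc) = 5 log₁₀(39.84) − 5 = 3.002
M = m − 5 log₁₀(d/10) = 11.2 − 3.002 = 8.198

M ≈ 8.20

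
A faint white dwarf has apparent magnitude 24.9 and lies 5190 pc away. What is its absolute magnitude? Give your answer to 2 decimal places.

M ≈ 11.32

5 log₁₀(d/10 pc) = 5 log₁₀(5190) − 5 = 13.576
M = m − 5 log₁₀(d/10) = 24.9 − 13.576 = 11.324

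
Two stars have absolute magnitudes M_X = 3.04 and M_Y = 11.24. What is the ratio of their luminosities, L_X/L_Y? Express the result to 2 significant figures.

ΔM = M_X − M_Y = -8.20
L_X/L_Y = 10^(−0.4 ΔM) = 10^3.280 = 1905

L_X/L_Y ≈ 1900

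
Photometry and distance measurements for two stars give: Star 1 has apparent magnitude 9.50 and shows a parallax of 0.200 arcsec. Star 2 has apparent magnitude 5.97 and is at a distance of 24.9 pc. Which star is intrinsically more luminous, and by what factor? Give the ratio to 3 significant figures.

Star 2 is more luminous, by a factor of 640.

Star 1: d = 1/p = 1/0.200″ = 5.000 pc
Star 1: M = m − 5 log₁₀ d + 5 = 9.50 − 5·0.6990 + 5 = 11.005
Star 2: M = m − 5 log₁₀ d + 5 = 5.97 − 5·1.3962 + 5 = 3.989
ΔM = M_1 − M_2 = 11.005 − (3.989) = 7.016; smaller M is more luminous → Star 2.
L ratio = 10^(0.4 |ΔM|) = 10^2.806 = 640.4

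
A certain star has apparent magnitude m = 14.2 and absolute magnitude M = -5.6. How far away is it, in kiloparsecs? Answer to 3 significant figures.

d ≈ 91.2 kpc

μ = m − M = 19.800
m − M = 5 log₁₀ d − 5
log₁₀ d = (m − M)/5 + 1 = 4.9600
d = 10^4.9600 = 91200 pc
= 91.20 kpc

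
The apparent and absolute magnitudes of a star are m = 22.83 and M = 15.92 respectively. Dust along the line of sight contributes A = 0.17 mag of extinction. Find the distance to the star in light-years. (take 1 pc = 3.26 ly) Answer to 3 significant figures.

d ≈ 726 ly

m − M = 5 log₁₀(d/10 pc) + A  ⇒  22.83 − (15.92) − 0.17 = 5 log₁₀(d/10)
6.740 = 5 log₁₀(d/10)
log₁₀ d = (m − M − A)/5 + 1 = 2.3480
d = 10^2.3480 = 222.8 pc
= 726.5 ly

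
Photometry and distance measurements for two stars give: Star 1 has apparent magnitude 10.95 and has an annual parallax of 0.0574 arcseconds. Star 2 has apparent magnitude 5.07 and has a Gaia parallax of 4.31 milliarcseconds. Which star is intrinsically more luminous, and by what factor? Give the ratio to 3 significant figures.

Star 2 is more luminous, by a factor of 39900.

Star 1: d = 1/p = 1/0.0574″ = 17.42 pc
Star 1: M = m − 5 log₁₀ d + 5 = 10.95 − 5·1.2411 + 5 = 9.745
Star 2: p = 4.31 mas = 4.31×10^-3″ → d = 1/p = 232.0 pc
Star 2: M = m − 5 log₁₀ d + 5 = 5.07 − 5·2.3655 + 5 = -1.758
ΔM = M_1 − M_2 = 9.745 − (-1.758) = 11.502; smaller M is more luminous → Star 2.
L ratio = 10^(0.4 |ΔM|) = 10^4.601 = 39890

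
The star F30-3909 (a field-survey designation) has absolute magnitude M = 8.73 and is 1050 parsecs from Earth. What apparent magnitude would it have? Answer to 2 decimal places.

m ≈ 18.84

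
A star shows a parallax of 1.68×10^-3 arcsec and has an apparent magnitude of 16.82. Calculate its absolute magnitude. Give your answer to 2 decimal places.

M ≈ 7.95

d = 1/p = 1/1.68×10^-3″ = 595.2 pc
5 log₁₀(d/10 pc) = 5 log₁₀(595.2) − 5 = 8.873
M = m − 5 log₁₀(d/10) = 16.82 − 8.873 = 7.947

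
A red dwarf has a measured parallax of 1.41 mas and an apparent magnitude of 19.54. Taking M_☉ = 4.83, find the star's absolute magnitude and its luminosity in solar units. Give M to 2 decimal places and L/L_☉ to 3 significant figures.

M ≈ 10.29; L/L_☉ ≈ 6.57×10^-3

d = 1/p = 1000/1.41 mas = 709.2 pc
M = m − 5 log₁₀ d + 5 = 19.54 − 5·2.8508 + 5 = 10.286
M − M_☉ = 10.286 − 4.83 = 5.456
L/L_☉ = 10^(−0.4 × 5.456) = 6.570×10^-3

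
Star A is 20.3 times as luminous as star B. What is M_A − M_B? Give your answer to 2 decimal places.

M_A − M_B ≈ -3.27

Pogson: ΔM = −2.5 log₁₀(ratio) = −2.5 log₁₀(20.3) = −2.5 × 1.3075 = -3.269
Star A is brighter, so it has the smaller magnitude: the difference is negative.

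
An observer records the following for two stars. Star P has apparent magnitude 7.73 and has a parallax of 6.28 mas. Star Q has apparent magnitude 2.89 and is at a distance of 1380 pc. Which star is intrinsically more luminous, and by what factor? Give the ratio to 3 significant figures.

Star P: p = 6.28 mas = 6.28×10^-3″ → d = 1/p = 159.2 pc
Star P: M = m − 5 log₁₀ d + 5 = 7.73 − 5·2.2020 + 5 = 1.720
Star Q: M = m − 5 log₁₀ d + 5 = 2.89 − 5·3.1399 + 5 = -7.809
ΔM = M_P − M_Q = 1.720 − (-7.809) = 9.529; smaller M is more luminous → Star Q.
L ratio = 10^(0.4 |ΔM|) = 10^3.812 = 6482

Star Q is more luminous, by a factor of 6480.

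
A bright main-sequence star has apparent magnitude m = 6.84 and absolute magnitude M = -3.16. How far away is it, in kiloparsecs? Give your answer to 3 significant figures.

μ = m − M = 10.000
m − M = 5 log₁₀ d − 5
log₁₀ d = (m − M)/5 + 1 = 3.0000
d = 10^3.0000 = 1000 pc
= 1.000 kpc

d ≈ 1.00 kpc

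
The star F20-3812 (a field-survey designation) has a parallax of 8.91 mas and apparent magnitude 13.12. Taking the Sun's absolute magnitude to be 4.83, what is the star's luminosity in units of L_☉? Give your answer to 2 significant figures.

d = 1/p = 1000/8.91 mas = 112.2 pc
M = m − 5 log₁₀ d + 5 = 13.12 − 5·2.0501 + 5 = 7.869
M − M_☉ = 7.869 − 4.83 = 3.039
L/L_☉ = 10^(−0.4 × 3.039) = 0.06085

L/L_☉ ≈ 0.061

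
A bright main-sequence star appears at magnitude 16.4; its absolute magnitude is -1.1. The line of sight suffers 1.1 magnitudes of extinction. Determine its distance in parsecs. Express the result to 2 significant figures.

d ≈ 19000 pc

m − M = 5 log₁₀(d/10 pc) + A  ⇒  16.4 − (-1.1) − 1.1 = 5 log₁₀(d/10)
16.400 = 5 log₁₀(d/10)
log₁₀ d = (m − M − A)/5 + 1 = 4.2800
d = 10^4.2800 = 19050 pc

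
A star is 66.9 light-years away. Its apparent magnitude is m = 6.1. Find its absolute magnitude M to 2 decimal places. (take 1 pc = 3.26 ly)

M ≈ 4.54

d = 66.9 ly / 3.26 = 20.52 pc
5 log₁₀(d/10 pc) = 5 log₁₀(20.52) − 5 = 1.561
M = m − 5 log₁₀(d/10) = 6.1 − 1.561 = 4.539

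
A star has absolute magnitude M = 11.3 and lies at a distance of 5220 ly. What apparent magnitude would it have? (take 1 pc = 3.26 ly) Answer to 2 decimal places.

d = 5220 ly / 3.26 = 1601 pc
m = M + 5 log₁₀ d − 5 = 11.3 + 5·3.2045 − 5 = 22.322

m ≈ 22.32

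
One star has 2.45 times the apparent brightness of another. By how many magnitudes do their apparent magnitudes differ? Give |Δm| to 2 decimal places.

Pogson: Δm = −2.5 log₁₀(ratio) = −2.5 log₁₀(2.45) = −2.5 × 0.3892 = -0.973

|Δm| ≈ 0.97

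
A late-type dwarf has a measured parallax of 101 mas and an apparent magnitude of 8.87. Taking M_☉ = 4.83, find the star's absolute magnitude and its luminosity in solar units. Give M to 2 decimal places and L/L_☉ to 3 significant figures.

d = 1/p = 1000/101 mas = 9.901 pc
M = m − 5 log₁₀ d + 5 = 8.87 − 5·0.9957 + 5 = 8.892
M − M_☉ = 8.892 − 4.83 = 4.062
L/L_☉ = 10^(−0.4 × 4.062) = 0.02373

M ≈ 8.89; L/L_☉ ≈ 0.0237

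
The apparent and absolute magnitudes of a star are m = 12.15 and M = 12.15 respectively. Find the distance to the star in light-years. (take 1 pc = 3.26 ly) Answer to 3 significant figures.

μ = m − M = 0.000
m − M = 5 log₁₀ d − 5
log₁₀ d = (m − M)/5 + 1 = 1.0000
d = 10^1.0000 = 10.00 pc
= 32.60 ly

d ≈ 32.6 ly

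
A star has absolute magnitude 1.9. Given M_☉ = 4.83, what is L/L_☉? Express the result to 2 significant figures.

L/L_☉ ≈ 15

M − M_☉ = 1.9 − 4.83 = -2.930
L/L_☉ = 10^(−0.4 (M − M_☉)) = 10^1.172 = 14.86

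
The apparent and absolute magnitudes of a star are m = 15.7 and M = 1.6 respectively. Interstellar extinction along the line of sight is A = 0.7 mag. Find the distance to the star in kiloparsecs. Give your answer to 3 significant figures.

d ≈ 4.79 kpc

m − M = 5 log₁₀(d/10 pc) + A  ⇒  15.7 − (1.6) − 0.7 = 5 log₁₀(d/10)
13.400 = 5 log₁₀(d/10)
log₁₀ d = (m − M − A)/5 + 1 = 3.6800
d = 10^3.6800 = 4786 pc
= 4.786 kpc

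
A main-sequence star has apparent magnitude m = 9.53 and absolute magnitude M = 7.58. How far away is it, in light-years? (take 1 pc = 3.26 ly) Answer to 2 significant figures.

μ = m − M = 1.950
m − M = 5 log₁₀ d − 5
log₁₀ d = (m − M)/5 + 1 = 1.3900
d = 10^1.3900 = 24.55 pc
= 80.02 ly

d ≈ 80 ly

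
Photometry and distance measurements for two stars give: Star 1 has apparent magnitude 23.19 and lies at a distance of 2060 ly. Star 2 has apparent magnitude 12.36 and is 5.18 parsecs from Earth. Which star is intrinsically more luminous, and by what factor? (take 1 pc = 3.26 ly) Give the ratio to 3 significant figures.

Star 2 is more luminous, by a factor of 1.44.

Star 1: d = 2060 ly / 3.26 = 631.9 pc
Star 1: M = m − 5 log₁₀ d + 5 = 23.19 − 5·2.8006 + 5 = 14.187
Star 2: M = m − 5 log₁₀ d + 5 = 12.36 − 5·0.7143 + 5 = 13.788
ΔM = M_1 − M_2 = 14.187 − (13.788) = 0.398; smaller M is more luminous → Star 2.
L ratio = 10^(0.4 |ΔM|) = 10^0.159 = 1.443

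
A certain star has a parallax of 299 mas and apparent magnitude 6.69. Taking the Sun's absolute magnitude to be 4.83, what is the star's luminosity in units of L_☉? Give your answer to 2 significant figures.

L/L_☉ ≈ 0.020

d = 1/p = 1000/299 mas = 3.344 pc
M = m − 5 log₁₀ d + 5 = 6.69 − 5·0.5243 + 5 = 9.068
M − M_☉ = 9.068 − 4.83 = 4.238
L/L_☉ = 10^(−0.4 × 4.238) = 0.02017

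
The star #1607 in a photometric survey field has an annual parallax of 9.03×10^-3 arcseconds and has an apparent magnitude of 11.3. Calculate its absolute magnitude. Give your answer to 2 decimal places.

M ≈ 6.08

d = 1/p = 1/9.03×10^-3″ = 110.7 pc
5 log₁₀(d/10 pc) = 5 log₁₀(110.7) − 5 = 5.222
M = m − 5 log₁₀(d/10) = 11.3 − 5.222 = 6.078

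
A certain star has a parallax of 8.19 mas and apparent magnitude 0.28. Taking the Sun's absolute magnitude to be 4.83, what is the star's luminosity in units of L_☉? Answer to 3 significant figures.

L/L_☉ ≈ 9850

d = 1/p = 1000/8.19 mas = 122.1 pc
M = m − 5 log₁₀ d + 5 = 0.28 − 5·2.0867 + 5 = -5.154
M − M_☉ = -5.154 − 4.83 = -9.984
L/L_☉ = 10^(−0.4 × -9.984) = 9850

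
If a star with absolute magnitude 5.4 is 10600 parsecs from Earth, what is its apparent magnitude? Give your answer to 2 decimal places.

m = M + 5 log₁₀ d − 5 = 5.4 + 5·4.0253 − 5 = 20.527

m ≈ 20.53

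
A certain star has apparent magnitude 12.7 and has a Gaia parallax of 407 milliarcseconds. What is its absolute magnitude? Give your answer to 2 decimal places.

M ≈ 15.75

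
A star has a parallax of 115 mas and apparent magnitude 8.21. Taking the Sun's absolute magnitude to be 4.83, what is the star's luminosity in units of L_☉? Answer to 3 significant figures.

L/L_☉ ≈ 0.0336

d = 1/p = 1000/115 mas = 8.696 pc
M = m − 5 log₁₀ d + 5 = 8.21 − 5·0.9393 + 5 = 8.513
M − M_☉ = 8.513 − 4.83 = 3.683
L/L_☉ = 10^(−0.4 × 3.683) = 0.03362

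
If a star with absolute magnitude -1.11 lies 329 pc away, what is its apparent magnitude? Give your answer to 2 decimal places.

m ≈ 6.48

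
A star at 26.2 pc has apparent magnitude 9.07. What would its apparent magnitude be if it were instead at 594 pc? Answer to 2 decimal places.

m ≈ 15.85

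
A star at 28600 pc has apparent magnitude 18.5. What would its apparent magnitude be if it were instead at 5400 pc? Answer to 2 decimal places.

m ≈ 14.88

Flux ∝ 1/d², so Δm = 5 log₁₀(d₂/d₁) = 5 log₁₀(5400/28600) = -3.620
m₂ = m₁ + Δm = 18.5 + (-3.620) = 14.880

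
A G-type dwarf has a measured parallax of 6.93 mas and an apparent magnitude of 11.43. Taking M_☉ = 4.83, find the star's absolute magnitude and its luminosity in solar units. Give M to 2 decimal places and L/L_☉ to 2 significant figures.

M ≈ 5.63; L/L_☉ ≈ 0.48

d = 1/p = 1000/6.93 mas = 144.3 pc
M = m − 5 log₁₀ d + 5 = 11.43 − 5·2.1593 + 5 = 5.634
M − M_☉ = 5.634 − 4.83 = 0.804
L/L_☉ = 10^(−0.4 × 0.804) = 0.4770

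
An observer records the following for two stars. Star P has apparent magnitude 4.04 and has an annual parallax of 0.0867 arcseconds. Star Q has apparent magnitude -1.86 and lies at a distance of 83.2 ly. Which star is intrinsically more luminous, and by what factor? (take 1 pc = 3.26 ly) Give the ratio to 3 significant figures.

Star P: d = 1/p = 1/0.0867″ = 11.53 pc
Star P: M = m − 5 log₁₀ d + 5 = 4.04 − 5·1.0620 + 5 = 3.730
Star Q: d = 83.2 ly / 3.26 = 25.52 pc
Star Q: M = m − 5 log₁₀ d + 5 = -1.86 − 5·1.4069 + 5 = -3.895
ΔM = M_P − M_Q = 3.730 − (-3.895) = 7.625; smaller M is more luminous → Star Q.
L ratio = 10^(0.4 |ΔM|) = 10^3.050 = 1122

Star Q is more luminous, by a factor of 1120.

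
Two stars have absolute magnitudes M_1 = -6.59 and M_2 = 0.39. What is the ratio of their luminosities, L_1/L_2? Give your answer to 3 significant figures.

ΔM = M_1 − M_2 = -6.98
L_1/L_2 = 10^(−0.4 ΔM) = 10^2.792 = 619.4

L_1/L_2 ≈ 619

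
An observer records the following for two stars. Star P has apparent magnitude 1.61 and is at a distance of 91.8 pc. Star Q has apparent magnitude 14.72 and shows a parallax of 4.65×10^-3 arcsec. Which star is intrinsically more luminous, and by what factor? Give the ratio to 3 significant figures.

Star P: M = m − 5 log₁₀ d + 5 = 1.61 − 5·1.9628 + 5 = -3.204
Star Q: d = 1/p = 1/4.65×10^-3″ = 215.1 pc
Star Q: M = m − 5 log₁₀ d + 5 = 14.72 − 5·2.3325 + 5 = 8.057
ΔM = M_P − M_Q = -3.204 − (8.057) = -11.261; smaller M is more luminous → Star P.
L ratio = 10^(0.4 |ΔM|) = 10^4.505 = 31960

Star P is more luminous, by a factor of 32000.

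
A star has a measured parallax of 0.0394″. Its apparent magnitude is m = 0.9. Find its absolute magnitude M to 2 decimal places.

d = 1/p = 1/0.0394″ = 25.38 pc
5 log₁₀(d/10 pc) = 5 log₁₀(25.38) − 5 = 2.023
M = m − 5 log₁₀(d/10) = 0.9 − 2.023 = -1.123

M ≈ -1.12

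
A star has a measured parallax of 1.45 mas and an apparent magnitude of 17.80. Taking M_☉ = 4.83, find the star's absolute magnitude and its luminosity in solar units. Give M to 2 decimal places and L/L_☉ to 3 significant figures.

d = 1/p = 1000/1.45 mas = 689.7 pc
M = m − 5 log₁₀ d + 5 = 17.80 − 5·2.8386 + 5 = 8.607
M − M_☉ = 8.607 − 4.83 = 3.777
L/L_☉ = 10^(−0.4 × 3.777) = 0.03085

M ≈ 8.61; L/L_☉ ≈ 0.0309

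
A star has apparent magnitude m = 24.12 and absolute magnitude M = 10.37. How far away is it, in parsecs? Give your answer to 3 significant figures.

d ≈ 5620 pc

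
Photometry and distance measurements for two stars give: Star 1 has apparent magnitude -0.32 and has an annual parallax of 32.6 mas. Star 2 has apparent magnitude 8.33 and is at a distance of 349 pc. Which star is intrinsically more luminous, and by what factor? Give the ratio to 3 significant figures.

Star 1: p = 32.6 mas = 0.0326″ → d = 1/p = 30.67 pc
Star 1: M = m − 5 log₁₀ d + 5 = -0.32 − 5·1.4868 + 5 = -2.754
Star 2: M = m − 5 log₁₀ d + 5 = 8.33 − 5·2.5428 + 5 = 0.616
ΔM = M_1 − M_2 = -2.754 − (0.616) = -3.370; smaller M is more luminous → Star 1.
L ratio = 10^(0.4 |ΔM|) = 10^1.348 = 22.28

Star 1 is more luminous, by a factor of 22.3.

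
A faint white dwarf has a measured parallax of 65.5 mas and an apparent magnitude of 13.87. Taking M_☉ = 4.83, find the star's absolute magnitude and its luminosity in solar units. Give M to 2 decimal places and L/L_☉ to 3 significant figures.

d = 1/p = 1000/65.5 mas = 15.27 pc
M = m − 5 log₁₀ d + 5 = 13.87 − 5·1.1838 + 5 = 12.951
M − M_☉ = 12.951 − 4.83 = 8.121
L/L_☉ = 10^(−0.4 × 8.121) = 5.643×10^-4

M ≈ 12.95; L/L_☉ ≈ 5.64×10^-4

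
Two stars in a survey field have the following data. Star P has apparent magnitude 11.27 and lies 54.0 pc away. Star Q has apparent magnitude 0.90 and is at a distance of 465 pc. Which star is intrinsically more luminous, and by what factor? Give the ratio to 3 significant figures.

Star Q is more luminous, by a factor of 1.04×10^6.

Star P: M = m − 5 log₁₀ d + 5 = 11.27 − 5·1.7324 + 5 = 7.608
Star Q: M = m − 5 log₁₀ d + 5 = 0.90 − 5·2.6675 + 5 = -7.437
ΔM = M_P − M_Q = 7.608 − (-7.437) = 15.045; smaller M is more luminous → Star Q.
L ratio = 10^(0.4 |ΔM|) = 10^6.018 = 1.043×10^6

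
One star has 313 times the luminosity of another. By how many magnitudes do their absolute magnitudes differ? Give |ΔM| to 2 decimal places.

Pogson: ΔM = −2.5 log₁₀(ratio) = −2.5 log₁₀(313) = −2.5 × 2.4955 = -6.239

|ΔM| ≈ 6.24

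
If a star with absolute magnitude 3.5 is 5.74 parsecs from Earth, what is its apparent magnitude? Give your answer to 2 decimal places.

m = M + 5 log₁₀ d − 5 = 3.5 + 5·0.7589 − 5 = 2.295

m ≈ 2.29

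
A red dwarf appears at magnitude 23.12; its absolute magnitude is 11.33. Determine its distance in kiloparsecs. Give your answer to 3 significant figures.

Distance modulus: m − M = 23.12 − (11.33) = 11.790
m − M = 5 log₁₀ d − 5
log₁₀ d = (m − M)/5 + 1 = 3.3580
d = 10^3.3580 = 2280 pc
= 2.280 kpc

d ≈ 2.28 kpc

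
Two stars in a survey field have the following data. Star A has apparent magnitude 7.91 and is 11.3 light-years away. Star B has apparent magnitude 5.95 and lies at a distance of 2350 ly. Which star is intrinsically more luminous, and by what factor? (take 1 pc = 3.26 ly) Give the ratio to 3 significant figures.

Star B is more luminous, by a factor of 263000.

Star A: d = 11.3 ly / 3.26 = 3.466 pc
Star A: M = m − 5 log₁₀ d + 5 = 7.91 − 5·0.5399 + 5 = 10.211
Star B: d = 2350 ly / 3.26 = 720.9 pc
Star B: M = m − 5 log₁₀ d + 5 = 5.95 − 5·2.8579 + 5 = -3.339
ΔM = M_A − M_B = 10.211 − (-3.339) = 13.550; smaller M is more luminous → Star B.
L ratio = 10^(0.4 |ΔM|) = 10^5.420 = 263000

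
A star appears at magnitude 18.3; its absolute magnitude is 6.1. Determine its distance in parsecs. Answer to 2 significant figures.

μ = m − M = 12.200
m − M = 5 log₁₀ d − 5
log₁₀ d = (m − M)/5 + 1 = 3.4400
d = 10^3.4400 = 2754 pc

d ≈ 2800 pc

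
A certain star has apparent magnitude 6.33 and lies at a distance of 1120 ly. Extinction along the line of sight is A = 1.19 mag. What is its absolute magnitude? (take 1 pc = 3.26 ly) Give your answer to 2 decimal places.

M ≈ -2.54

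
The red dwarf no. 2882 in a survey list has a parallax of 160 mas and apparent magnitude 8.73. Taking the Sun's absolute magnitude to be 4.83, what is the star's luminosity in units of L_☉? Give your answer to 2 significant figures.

d = 1/p = 1000/160 mas = 6.250 pc
M = m − 5 log₁₀ d + 5 = 8.73 − 5·0.7959 + 5 = 9.751
M − M_☉ = 9.751 − 4.83 = 4.921
L/L_☉ = 10^(−0.4 × 4.921) = 0.01076

L/L_☉ ≈ 0.011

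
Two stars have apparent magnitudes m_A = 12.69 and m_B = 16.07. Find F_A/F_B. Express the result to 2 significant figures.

Δm = 12.69 − (16.07) = -3.38
Flux ratio = 10^(−0.4 Δm) = 10^(−0.4 × -3.38) = 10^1.352 = 22.49

F_A/F_B ≈ 22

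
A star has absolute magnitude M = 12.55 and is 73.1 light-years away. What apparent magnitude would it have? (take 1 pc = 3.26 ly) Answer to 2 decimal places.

m ≈ 14.30

d = 73.1 ly / 3.26 = 22.42 pc
m = M + 5 log₁₀ d − 5 = 12.55 + 5·1.3507 − 5 = 14.303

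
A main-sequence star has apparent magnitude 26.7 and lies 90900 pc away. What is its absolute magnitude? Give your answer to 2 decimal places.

M ≈ 6.91

5 log₁₀(d/10 pc) = 5 log₁₀(90900) − 5 = 19.793
M = m − 5 log₁₀(d/10) = 26.7 − 19.793 = 6.907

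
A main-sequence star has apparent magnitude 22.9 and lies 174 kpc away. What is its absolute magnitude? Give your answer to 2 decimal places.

d = 174 kpc = 174000 pc
5 log₁₀(d/10 pc) = 5 log₁₀(174000) − 5 = 21.203
M = m − 5 log₁₀(d/10) = 22.9 − 21.203 = 1.697

M ≈ 1.70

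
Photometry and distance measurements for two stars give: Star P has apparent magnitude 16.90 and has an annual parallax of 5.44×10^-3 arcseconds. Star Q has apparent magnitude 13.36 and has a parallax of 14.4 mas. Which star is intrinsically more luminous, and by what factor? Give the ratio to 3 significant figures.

Star P: d = 1/p = 1/5.44×10^-3″ = 183.8 pc
Star P: M = m − 5 log₁₀ d + 5 = 16.90 − 5·2.2644 + 5 = 10.578
Star Q: p = 14.4 mas = 0.0144″ → d = 1/p = 69.44 pc
Star Q: M = m − 5 log₁₀ d + 5 = 13.36 − 5·1.8416 + 5 = 9.152
ΔM = M_P − M_Q = 10.578 − (9.152) = 1.426; smaller M is more luminous → Star Q.
L ratio = 10^(0.4 |ΔM|) = 10^0.570 = 3.719

Star Q is more luminous, by a factor of 3.72.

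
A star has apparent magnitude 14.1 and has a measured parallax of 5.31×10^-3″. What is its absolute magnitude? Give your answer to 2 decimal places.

d = 1/p = 1/5.31×10^-3″ = 188.3 pc
5 log₁₀(d/10 pc) = 5 log₁₀(188.3) − 5 = 6.375
M = m − 5 log₁₀(d/10) = 14.1 − 6.375 = 7.725

M ≈ 7.73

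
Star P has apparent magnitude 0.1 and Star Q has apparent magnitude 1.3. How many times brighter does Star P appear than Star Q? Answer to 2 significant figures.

3.0

Magnitude difference = -1.2
Flux ratio = 10^(−0.4 Δm) = 10^(−0.4 × -1.2) = 10^0.480 = 3.020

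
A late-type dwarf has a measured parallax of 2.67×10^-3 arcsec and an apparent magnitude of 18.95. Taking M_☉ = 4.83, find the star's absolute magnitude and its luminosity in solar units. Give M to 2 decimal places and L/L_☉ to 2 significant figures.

M ≈ 11.08; L/L_☉ ≈ 3.2×10^-3

d = 1/p = 1/2.67×10^-3″ = 374.5 pc
M = m − 5 log₁₀ d + 5 = 18.95 − 5·2.5735 + 5 = 11.083
M − M_☉ = 11.083 − 4.83 = 6.253
L/L_☉ = 10^(−0.4 × 6.253) = 3.155×10^-3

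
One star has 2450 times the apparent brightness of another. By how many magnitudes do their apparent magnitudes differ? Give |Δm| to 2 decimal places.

Pogson: Δm = −2.5 log₁₀(ratio) = −2.5 log₁₀(2450) = −2.5 × 3.3892 = -8.473

|Δm| ≈ 8.47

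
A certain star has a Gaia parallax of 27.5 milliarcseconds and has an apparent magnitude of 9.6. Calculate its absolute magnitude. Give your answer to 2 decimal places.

M ≈ 6.80

p = 27.5 mas = 0.0275″ → d = 1/p = 36.36 pc
5 log₁₀(d/10 pc) = 5 log₁₀(36.36) − 5 = 2.803
M = m − 5 log₁₀(d/10) = 9.6 − 2.803 = 6.797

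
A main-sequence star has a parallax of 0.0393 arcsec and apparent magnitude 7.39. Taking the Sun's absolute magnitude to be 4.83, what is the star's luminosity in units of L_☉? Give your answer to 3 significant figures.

L/L_☉ ≈ 0.613

d = 1/p = 1/0.0393″ = 25.45 pc
M = m − 5 log₁₀ d + 5 = 7.39 − 5·1.4056 + 5 = 5.362
M − M_☉ = 5.362 − 4.83 = 0.532
L/L_☉ = 10^(−0.4 × 0.532) = 0.6127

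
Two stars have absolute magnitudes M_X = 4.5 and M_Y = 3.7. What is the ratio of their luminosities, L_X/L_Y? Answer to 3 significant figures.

ΔM = M_X − M_Y = 0.8
L_X/L_Y = 10^(−0.4 ΔM) = 10^-0.320 = 0.4786

L_X/L_Y ≈ 0.479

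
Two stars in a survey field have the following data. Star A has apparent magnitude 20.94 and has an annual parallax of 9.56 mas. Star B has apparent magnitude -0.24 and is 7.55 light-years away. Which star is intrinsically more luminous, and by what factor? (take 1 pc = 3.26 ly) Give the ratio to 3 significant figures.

Star B is more luminous, by a factor of 145000.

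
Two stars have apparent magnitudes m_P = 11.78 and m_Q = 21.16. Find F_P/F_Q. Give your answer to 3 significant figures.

F_P/F_Q ≈ 5650

Magnitude difference = -9.38
Flux ratio = 10^(−0.4 Δm) = 10^(−0.4 × -9.38) = 10^3.752 = 5649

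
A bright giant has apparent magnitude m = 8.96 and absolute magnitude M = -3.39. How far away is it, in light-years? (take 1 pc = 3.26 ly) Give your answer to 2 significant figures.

d ≈ 9600 ly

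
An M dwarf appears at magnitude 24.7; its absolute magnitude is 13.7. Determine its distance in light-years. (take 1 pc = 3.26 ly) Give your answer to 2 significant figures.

Distance modulus: m − M = 24.7 − (13.7) = 11.000
m − M = 5 log₁₀ d − 5
log₁₀ d = (m − M)/5 + 1 = 3.2000
d = 10^3.2000 = 1585 pc
= 5167 ly

d ≈ 5200 ly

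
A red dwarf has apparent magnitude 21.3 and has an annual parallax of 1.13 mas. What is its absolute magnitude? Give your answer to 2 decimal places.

M ≈ 11.57

p = 1.13 mas = 1.13×10^-3″ → d = 1/p = 885.0 pc
5 log₁₀(d/10 pc) = 5 log₁₀(885.0) − 5 = 9.735
M = m − 5 log₁₀(d/10) = 21.3 − 9.735 = 11.565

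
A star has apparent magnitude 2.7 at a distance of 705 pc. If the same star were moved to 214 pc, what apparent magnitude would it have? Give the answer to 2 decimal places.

m ≈ 0.11

Flux ∝ 1/d², so Δm = 5 log₁₀(d₂/d₁) = 5 log₁₀(214/705) = -2.589
m₂ = m₁ + Δm = 2.7 + (-2.589) = 0.111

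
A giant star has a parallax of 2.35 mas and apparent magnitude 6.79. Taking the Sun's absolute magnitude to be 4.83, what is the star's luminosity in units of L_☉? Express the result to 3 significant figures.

L/L_☉ ≈ 298

d = 1/p = 1000/2.35 mas = 425.5 pc
M = m − 5 log₁₀ d + 5 = 6.79 − 5·2.6289 + 5 = -1.355
M − M_☉ = -1.355 − 4.83 = -6.185
L/L_☉ = 10^(−0.4 × -6.185) = 297.8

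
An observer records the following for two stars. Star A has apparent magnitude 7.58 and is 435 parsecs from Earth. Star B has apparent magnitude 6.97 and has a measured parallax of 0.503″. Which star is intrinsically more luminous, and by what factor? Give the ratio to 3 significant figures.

Star A: M = m − 5 log₁₀ d + 5 = 7.58 − 5·2.6385 + 5 = -0.612
Star B: d = 1/p = 1/0.503″ = 1.988 pc
Star B: M = m − 5 log₁₀ d + 5 = 6.97 − 5·0.2984 + 5 = 10.478
ΔM = M_A − M_B = -0.612 − (10.478) = -11.090; smaller M is more luminous → Star A.
L ratio = 10^(0.4 |ΔM|) = 10^4.436 = 27300

Star A is more luminous, by a factor of 27300.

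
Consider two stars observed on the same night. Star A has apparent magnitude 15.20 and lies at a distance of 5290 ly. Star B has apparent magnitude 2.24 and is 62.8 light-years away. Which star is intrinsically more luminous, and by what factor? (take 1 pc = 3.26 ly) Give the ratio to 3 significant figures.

Star A: d = 5290 ly / 3.26 = 1623 pc
Star A: M = m − 5 log₁₀ d + 5 = 15.20 − 5·3.2102 + 5 = 4.149
Star B: d = 62.8 ly / 3.26 = 19.26 pc
Star B: M = m − 5 log₁₀ d + 5 = 2.24 − 5·1.2847 + 5 = 0.816
ΔM = M_A − M_B = 4.149 − (0.816) = 3.333; smaller M is more luminous → Star B.
L ratio = 10^(0.4 |ΔM|) = 10^1.333 = 21.53

Star B is more luminous, by a factor of 21.5.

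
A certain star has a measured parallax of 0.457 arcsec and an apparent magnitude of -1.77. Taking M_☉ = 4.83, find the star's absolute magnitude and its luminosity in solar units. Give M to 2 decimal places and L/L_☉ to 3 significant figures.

M ≈ 1.53; L/L_☉ ≈ 20.9

d = 1/p = 1/0.457″ = 2.188 pc
M = m − 5 log₁₀ d + 5 = -1.77 − 5·0.3401 + 5 = 1.530
M − M_☉ = 1.530 − 4.83 = -3.300
L/L_☉ = 10^(−0.4 × -3.300) = 20.90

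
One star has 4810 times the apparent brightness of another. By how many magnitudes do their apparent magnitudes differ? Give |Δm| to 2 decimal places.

Pogson: Δm = −2.5 log₁₀(ratio) = −2.5 log₁₀(4810) = −2.5 × 3.6821 = -9.205

|Δm| ≈ 9.21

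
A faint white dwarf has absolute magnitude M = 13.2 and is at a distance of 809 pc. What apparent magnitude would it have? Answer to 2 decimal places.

m = M + 5 log₁₀ d − 5 = 13.2 + 5·2.9079 − 5 = 22.740

m ≈ 22.74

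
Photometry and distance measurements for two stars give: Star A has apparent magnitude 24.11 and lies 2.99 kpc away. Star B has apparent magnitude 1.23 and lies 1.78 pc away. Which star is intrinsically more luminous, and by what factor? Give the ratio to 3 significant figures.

Star B is more luminous, by a factor of 503.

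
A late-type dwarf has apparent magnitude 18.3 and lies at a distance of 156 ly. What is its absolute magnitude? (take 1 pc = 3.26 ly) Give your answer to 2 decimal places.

M ≈ 14.90

d = 156 ly / 3.26 = 47.85 pc
5 log₁₀(d/10 pc) = 5 log₁₀(47.85) − 5 = 3.400
M = m − 5 log₁₀(d/10) = 18.3 − 3.400 = 14.900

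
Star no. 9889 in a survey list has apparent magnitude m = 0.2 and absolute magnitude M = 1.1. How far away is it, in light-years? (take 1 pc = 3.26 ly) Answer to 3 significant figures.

Distance modulus: m − M = 0.2 − (1.1) = -0.900
m − M = 5 log₁₀ d − 5
log₁₀ d = (m − M)/5 + 1 = 0.8200
d = 10^0.8200 = 6.607 pc
= 21.54 ly

d ≈ 21.5 ly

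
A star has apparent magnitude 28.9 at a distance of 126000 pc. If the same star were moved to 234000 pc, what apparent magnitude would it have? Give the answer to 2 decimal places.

Flux ∝ 1/d², so Δm = 5 log₁₀(d₂/d₁) = 5 log₁₀(234000/126000) = 1.344
m₂ = m₁ + Δm = 28.9 + (1.344) = 30.244

m ≈ 30.24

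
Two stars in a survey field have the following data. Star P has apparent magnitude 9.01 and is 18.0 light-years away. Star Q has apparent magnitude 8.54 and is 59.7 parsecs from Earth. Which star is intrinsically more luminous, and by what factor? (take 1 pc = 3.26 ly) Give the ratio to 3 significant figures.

Star P: d = 18.0 ly / 3.26 = 5.521 pc
Star P: M = m − 5 log₁₀ d + 5 = 9.01 − 5·0.7421 + 5 = 10.300
Star Q: M = m − 5 log₁₀ d + 5 = 8.54 − 5·1.7760 + 5 = 4.660
ΔM = M_P − M_Q = 10.300 − (4.660) = 5.640; smaller M is more luminous → Star Q.
L ratio = 10^(0.4 |ΔM|) = 10^2.256 = 180.2

Star Q is more luminous, by a factor of 180.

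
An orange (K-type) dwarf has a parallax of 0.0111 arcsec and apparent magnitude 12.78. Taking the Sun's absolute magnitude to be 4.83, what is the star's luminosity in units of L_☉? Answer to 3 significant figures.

L/L_☉ ≈ 0.0536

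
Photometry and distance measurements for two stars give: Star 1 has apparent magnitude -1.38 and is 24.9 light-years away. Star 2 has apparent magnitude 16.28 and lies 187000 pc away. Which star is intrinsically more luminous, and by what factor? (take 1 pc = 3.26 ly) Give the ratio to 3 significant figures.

Star 1: d = 24.9 ly / 3.26 = 7.638 pc
Star 1: M = m − 5 log₁₀ d + 5 = -1.38 − 5·0.8830 + 5 = -0.795
Star 2: M = m − 5 log₁₀ d + 5 = 16.28 − 5·5.2718 + 5 = -5.079
ΔM = M_1 − M_2 = -0.795 − (-5.079) = 4.284; smaller M is more luminous → Star 2.
L ratio = 10^(0.4 |ΔM|) = 10^1.714 = 51.73

Star 2 is more luminous, by a factor of 51.7.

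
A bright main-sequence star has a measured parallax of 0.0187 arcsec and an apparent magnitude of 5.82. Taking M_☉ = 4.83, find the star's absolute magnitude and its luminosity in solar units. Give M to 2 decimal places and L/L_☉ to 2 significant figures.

M ≈ 2.18; L/L_☉ ≈ 11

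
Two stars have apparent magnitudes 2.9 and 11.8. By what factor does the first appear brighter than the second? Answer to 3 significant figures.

3630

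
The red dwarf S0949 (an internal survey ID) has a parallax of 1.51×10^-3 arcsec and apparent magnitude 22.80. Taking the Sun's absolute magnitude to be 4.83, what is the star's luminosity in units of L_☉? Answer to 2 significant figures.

L/L_☉ ≈ 2.8×10^-4

d = 1/p = 1/1.51×10^-3″ = 662.3 pc
M = m − 5 log₁₀ d + 5 = 22.80 − 5·2.8210 + 5 = 13.695
M − M_☉ = 13.695 − 4.83 = 8.865
L/L_☉ = 10^(−0.4 × 8.865) = 2.845×10^-4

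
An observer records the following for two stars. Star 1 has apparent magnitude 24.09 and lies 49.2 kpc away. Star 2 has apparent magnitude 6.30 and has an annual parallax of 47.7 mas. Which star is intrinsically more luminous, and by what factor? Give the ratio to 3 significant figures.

Star 2 is more luminous, by a factor of 2.37.

Star 1: d = 49.2 kpc = 49200 pc
Star 1: M = m − 5 log₁₀ d + 5 = 24.09 − 5·4.6920 + 5 = 5.630
Star 2: p = 47.7 mas = 0.0477″ → d = 1/p = 20.96 pc
Star 2: M = m − 5 log₁₀ d + 5 = 6.30 − 5·1.3215 + 5 = 4.693
ΔM = M_1 − M_2 = 5.630 − (4.693) = 0.938; smaller M is more luminous → Star 2.
L ratio = 10^(0.4 |ΔM|) = 10^0.375 = 2.372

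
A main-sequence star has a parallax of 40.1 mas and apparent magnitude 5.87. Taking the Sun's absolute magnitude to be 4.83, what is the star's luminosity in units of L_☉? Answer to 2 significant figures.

L/L_☉ ≈ 2.4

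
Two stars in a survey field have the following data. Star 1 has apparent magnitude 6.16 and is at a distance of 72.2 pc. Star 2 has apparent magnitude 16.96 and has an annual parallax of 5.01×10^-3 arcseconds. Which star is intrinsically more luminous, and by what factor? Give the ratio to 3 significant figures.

Star 1 is more luminous, by a factor of 2730.

Star 1: M = m − 5 log₁₀ d + 5 = 6.16 − 5·1.8585 + 5 = 1.867
Star 2: d = 1/p = 1/5.01×10^-3″ = 199.6 pc
Star 2: M = m − 5 log₁₀ d + 5 = 16.96 − 5·2.3002 + 5 = 10.459
ΔM = M_1 − M_2 = 1.867 − (10.459) = -8.592; smaller M is more luminous → Star 1.
L ratio = 10^(0.4 |ΔM|) = 10^3.437 = 2734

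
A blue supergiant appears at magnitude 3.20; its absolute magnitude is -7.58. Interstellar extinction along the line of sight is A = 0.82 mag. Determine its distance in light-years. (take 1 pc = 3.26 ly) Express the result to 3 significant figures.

d ≈ 3200 ly

m − M = 5 log₁₀(d/10 pc) + A  ⇒  3.20 − (-7.58) − 0.82 = 5 log₁₀(d/10)
9.960 = 5 log₁₀(d/10)
log₁₀ d = (m − M − A)/5 + 1 = 2.9920
d = 10^2.9920 = 981.7 pc
= 3200 ly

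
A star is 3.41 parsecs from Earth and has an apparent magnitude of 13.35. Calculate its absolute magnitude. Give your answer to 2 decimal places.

5 log₁₀(d/10 pc) = 5 log₁₀(3.410) − 5 = -2.336
M = m − 5 log₁₀(d/10) = 13.35 + 2.336 = 15.686

M ≈ 15.69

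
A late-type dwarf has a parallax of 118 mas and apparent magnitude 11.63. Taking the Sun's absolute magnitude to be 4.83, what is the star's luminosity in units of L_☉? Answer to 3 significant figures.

d = 1/p = 1000/118 mas = 8.475 pc
M = m − 5 log₁₀ d + 5 = 11.63 − 5·0.9281 + 5 = 11.989
M − M_☉ = 11.989 − 4.83 = 7.159
L/L_☉ = 10^(−0.4 × 7.159) = 1.368×10^-3

L/L_☉ ≈ 1.37×10^-3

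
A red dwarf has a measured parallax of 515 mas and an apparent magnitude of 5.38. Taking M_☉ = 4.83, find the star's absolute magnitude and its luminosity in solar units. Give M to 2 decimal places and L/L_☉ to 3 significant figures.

M ≈ 8.94; L/L_☉ ≈ 0.0227

d = 1/p = 1000/515 mas = 1.942 pc
M = m − 5 log₁₀ d + 5 = 5.38 − 5·0.2882 + 5 = 8.939
M − M_☉ = 8.939 − 4.83 = 4.109
L/L_☉ = 10^(−0.4 × 4.109) = 0.02272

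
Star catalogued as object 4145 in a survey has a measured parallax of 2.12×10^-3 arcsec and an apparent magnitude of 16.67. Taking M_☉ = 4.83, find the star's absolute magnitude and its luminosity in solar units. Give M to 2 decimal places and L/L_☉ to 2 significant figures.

d = 1/p = 1/2.12×10^-3″ = 471.7 pc
M = m − 5 log₁₀ d + 5 = 16.67 − 5·2.6737 + 5 = 8.302
M − M_☉ = 8.302 − 4.83 = 3.472
L/L_☉ = 10^(−0.4 × 3.472) = 0.04086

M ≈ 8.30; L/L_☉ ≈ 0.041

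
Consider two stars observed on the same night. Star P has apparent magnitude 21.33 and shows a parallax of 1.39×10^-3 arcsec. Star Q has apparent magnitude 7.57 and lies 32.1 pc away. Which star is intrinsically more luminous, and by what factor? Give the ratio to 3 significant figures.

Star Q is more luminous, by a factor of 635.

Star P: d = 1/p = 1/1.39×10^-3″ = 719.4 pc
Star P: M = m − 5 log₁₀ d + 5 = 21.33 − 5·2.8570 + 5 = 12.045
Star Q: M = m − 5 log₁₀ d + 5 = 7.57 − 5·1.5065 + 5 = 5.037
ΔM = M_P − M_Q = 12.045 − (5.037) = 7.008; smaller M is more luminous → Star Q.
L ratio = 10^(0.4 |ΔM|) = 10^2.803 = 635.4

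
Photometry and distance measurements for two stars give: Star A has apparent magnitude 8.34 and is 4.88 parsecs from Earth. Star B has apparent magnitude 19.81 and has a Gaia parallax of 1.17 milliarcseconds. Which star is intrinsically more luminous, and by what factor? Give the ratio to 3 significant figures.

Star A is more luminous, by a factor of 1.26.

Star A: M = m − 5 log₁₀ d + 5 = 8.34 − 5·0.6884 + 5 = 9.898
Star B: p = 1.17 mas = 1.17×10^-3″ → d = 1/p = 854.7 pc
Star B: M = m − 5 log₁₀ d + 5 = 19.81 − 5·2.9318 + 5 = 10.151
ΔM = M_A − M_B = 9.898 − (10.151) = -0.253; smaller M is more luminous → Star A.
L ratio = 10^(0.4 |ΔM|) = 10^0.101 = 1.262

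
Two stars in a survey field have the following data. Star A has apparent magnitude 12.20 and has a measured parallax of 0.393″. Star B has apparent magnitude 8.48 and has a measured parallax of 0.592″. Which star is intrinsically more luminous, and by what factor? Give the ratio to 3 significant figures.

Star B is more luminous, by a factor of 13.6.

Star A: d = 1/p = 1/0.393″ = 2.545 pc
Star A: M = m − 5 log₁₀ d + 5 = 12.20 − 5·0.4056 + 5 = 15.172
Star B: d = 1/p = 1/0.592″ = 1.689 pc
Star B: M = m − 5 log₁₀ d + 5 = 8.48 − 5·0.2277 + 5 = 12.342
ΔM = M_A − M_B = 15.172 − (12.342) = 2.830; smaller M is more luminous → Star B.
L ratio = 10^(0.4 |ΔM|) = 10^1.132 = 13.56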